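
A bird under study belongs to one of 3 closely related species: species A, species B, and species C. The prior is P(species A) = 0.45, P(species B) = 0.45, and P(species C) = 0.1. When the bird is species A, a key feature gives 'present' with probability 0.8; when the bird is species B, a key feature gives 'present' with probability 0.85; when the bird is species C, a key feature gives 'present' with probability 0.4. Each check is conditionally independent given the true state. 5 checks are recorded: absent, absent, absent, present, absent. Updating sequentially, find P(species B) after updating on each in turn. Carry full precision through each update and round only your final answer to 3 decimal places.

After 'absent': normaliser = 0.2·0.4500 + 0.15·0.4500 + 0.6·0.1000; P(species A) ≈ 0.4138, P(species B) ≈ 0.3103, P(species C) ≈ 0.2759
After 'absent': normaliser = 0.2·0.4138 + 0.15·0.3103 + 0.6·0.2759; P(species A) ≈ 0.2807, P(species B) ≈ 0.1579, P(species C) ≈ 0.5614
After 'absent': normaliser = 0.2·0.2807 + 0.15·0.1579 + 0.6·0.5614; P(species A) ≈ 0.1347, P(species B) ≈ 0.0568, P(species C) ≈ 0.8084
After 'present': normaliser = 0.8·0.1347 + 0.85·0.0568 + 0.4·0.8084; P(species A) ≈ 0.2248, P(species B) ≈ 0.1008, P(species C) ≈ 0.6744
After 'absent': normaliser = 0.2·0.2248 + 0.15·0.1008 + 0.6·0.6744; P(species A) ≈ 0.0967, P(species B) ≈ 0.0325, P(species C) ≈ 0.8707

0.033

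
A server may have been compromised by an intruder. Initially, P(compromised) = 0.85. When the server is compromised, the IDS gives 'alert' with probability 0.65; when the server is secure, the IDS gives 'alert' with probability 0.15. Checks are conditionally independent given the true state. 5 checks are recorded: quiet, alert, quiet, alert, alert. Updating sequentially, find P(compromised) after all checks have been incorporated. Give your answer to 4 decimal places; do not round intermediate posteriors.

0.9874

After 'quiet': P(compromised) = 0.35·0.8500 / (0.35·0.8500 + 0.85·0.1500) ≈ 0.7000
After 'alert': P(compromised) = 0.65·0.7000 / (0.65·0.7000 + 0.15·0.3000) ≈ 0.9100
After 'quiet': P(compromised) = 0.35·0.9100 / (0.35·0.9100 + 0.85·0.0900) ≈ 0.8063
After 'alert': P(compromised) = 0.65·0.8063 / (0.65·0.8063 + 0.15·0.1937) ≈ 0.9475
After 'alert': P(compromised) = 0.65·0.9475 / (0.65·0.9475 + 0.15·0.0525) ≈ 0.9874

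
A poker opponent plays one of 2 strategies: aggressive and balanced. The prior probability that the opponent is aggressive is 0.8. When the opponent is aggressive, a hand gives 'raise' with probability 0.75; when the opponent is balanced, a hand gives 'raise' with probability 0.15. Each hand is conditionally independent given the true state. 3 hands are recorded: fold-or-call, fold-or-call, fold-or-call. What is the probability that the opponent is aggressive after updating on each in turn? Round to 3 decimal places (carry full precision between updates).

0.092

After 'fold-or-call': P(aggressive) = 0.25·0.8000 / (0.25·0.8000 + 0.85·0.2000) ≈ 0.5405
After 'fold-or-call': P(aggressive) = 0.25·0.5405 / (0.25·0.5405 + 0.85·0.4595) ≈ 0.2571
After 'fold-or-call': P(aggressive) = 0.25·0.2571 / (0.25·0.2571 + 0.85·0.7429) ≈ 0.0924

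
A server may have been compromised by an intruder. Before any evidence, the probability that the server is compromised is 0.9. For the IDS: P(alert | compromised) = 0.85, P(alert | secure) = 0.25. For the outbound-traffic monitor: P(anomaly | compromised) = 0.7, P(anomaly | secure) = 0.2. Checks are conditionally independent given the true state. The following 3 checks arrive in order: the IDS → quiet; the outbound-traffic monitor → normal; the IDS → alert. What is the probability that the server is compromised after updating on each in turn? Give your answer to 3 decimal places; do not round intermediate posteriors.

0.697

After the IDS='quiet': P(compromised) = 0.15·0.9000 / (0.15·0.9000 + 0.75·0.1000) ≈ 0.6429
After the outbound-traffic monitor='normal': P(compromised) = 0.3·0.6429 / (0.3·0.6429 + 0.8·0.3571) ≈ 0.4030
After the IDS='alert': P(compromised) = 0.85·0.4030 / (0.85·0.4030 + 0.25·0.5970) ≈ 0.6965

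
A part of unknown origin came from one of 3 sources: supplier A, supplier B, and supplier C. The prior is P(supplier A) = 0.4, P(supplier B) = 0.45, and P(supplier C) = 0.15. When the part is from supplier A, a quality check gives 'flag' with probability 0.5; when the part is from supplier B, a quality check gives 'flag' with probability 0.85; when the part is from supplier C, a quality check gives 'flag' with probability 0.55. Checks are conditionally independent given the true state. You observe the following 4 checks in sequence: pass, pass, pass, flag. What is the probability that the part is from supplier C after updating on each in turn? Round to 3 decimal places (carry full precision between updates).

0.222

After 'pass': normaliser = 0.5·0.4000 + 0.15·0.4500 + 0.45·0.1500; P(supplier A) ≈ 0.5970, P(supplier B) ≈ 0.2015, P(supplier C) ≈ 0.2015
After 'pass': normaliser = 0.5·0.5970 + 0.15·0.2015 + 0.45·0.2015; P(supplier A) ≈ 0.7117, P(supplier B) ≈ 0.0721, P(supplier C) ≈ 0.2162
After 'pass': normaliser = 0.5·0.7117 + 0.15·0.0721 + 0.45·0.2162; P(supplier A) ≈ 0.7670, P(supplier B) ≈ 0.0233, P(supplier C) ≈ 0.2097
After 'flag': normaliser = 0.5·0.7670 + 0.85·0.0233 + 0.55·0.2097; P(supplier A) ≈ 0.7395, P(supplier B) ≈ 0.0382, P(supplier C) ≈ 0.2224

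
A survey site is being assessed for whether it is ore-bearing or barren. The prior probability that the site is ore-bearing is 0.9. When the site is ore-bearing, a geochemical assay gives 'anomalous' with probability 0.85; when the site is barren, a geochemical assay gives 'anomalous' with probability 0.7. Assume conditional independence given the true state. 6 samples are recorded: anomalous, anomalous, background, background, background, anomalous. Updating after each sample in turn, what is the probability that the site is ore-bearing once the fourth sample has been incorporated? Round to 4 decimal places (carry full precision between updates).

0.7684

Apply Bayes' rule sequentially, carrying P(ore) forward.
After 'anomalous': P(ore) = 0.85·0.9000 / (0.85·0.9000 + 0.7·0.1000) ≈ 0.9162
After 'anomalous': P(ore) = 0.85·0.9162 / (0.85·0.9162 + 0.7·0.0838) ≈ 0.9299
After 'background': P(ore) = 0.15·0.9299 / (0.15·0.9299 + 0.3·0.0701) ≈ 0.8690
After 'background': P(ore) = 0.15·0.8690 / (0.15·0.8690 + 0.3·0.1310) ≈ 0.7684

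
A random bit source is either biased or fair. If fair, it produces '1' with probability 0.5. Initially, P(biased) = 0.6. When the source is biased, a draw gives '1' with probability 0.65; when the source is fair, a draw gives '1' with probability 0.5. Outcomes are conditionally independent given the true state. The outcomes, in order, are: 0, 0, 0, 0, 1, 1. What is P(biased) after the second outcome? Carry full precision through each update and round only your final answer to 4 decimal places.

0.4236

After '0': P(biased) = 0.35·0.6000 / (0.35·0.6000 + 0.5·0.4000) ≈ 0.5122
After '0': P(biased) = 0.35·0.5122 / (0.35·0.5122 + 0.5·0.4878) ≈ 0.4236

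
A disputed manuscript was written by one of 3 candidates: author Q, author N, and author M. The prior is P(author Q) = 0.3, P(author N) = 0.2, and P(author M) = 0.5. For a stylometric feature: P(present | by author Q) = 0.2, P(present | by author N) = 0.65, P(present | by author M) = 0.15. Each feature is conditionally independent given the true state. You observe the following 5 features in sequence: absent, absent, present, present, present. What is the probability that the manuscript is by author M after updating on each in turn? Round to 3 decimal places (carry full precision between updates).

After 'absent': normaliser = 0.8·0.3000 + 0.35·0.2000 + 0.85·0.5000; P(author Q) ≈ 0.3265, P(author N) ≈ 0.0952, P(author M) ≈ 0.5782
After 'absent': normaliser = 0.8·0.3265 + 0.35·0.0952 + 0.85·0.5782; P(author Q) ≈ 0.3323, P(author N) ≈ 0.0424, P(author M) ≈ 0.6253
After 'present': normaliser = 0.2·0.3323 + 0.65·0.0424 + 0.15·0.6253; P(author Q) ≈ 0.3539, P(author N) ≈ 0.1468, P(author M) ≈ 0.4994
After 'present': normaliser = 0.2·0.3539 + 0.65·0.1468 + 0.15·0.4994; P(author Q) ≈ 0.2936, P(author N) ≈ 0.3957, P(author M) ≈ 0.3107
After 'present': normaliser = 0.2·0.2936 + 0.65·0.3957 + 0.15·0.3107; P(author Q) ≈ 0.1620, P(author N) ≈ 0.7095, P(author M) ≈ 0.1286

0.129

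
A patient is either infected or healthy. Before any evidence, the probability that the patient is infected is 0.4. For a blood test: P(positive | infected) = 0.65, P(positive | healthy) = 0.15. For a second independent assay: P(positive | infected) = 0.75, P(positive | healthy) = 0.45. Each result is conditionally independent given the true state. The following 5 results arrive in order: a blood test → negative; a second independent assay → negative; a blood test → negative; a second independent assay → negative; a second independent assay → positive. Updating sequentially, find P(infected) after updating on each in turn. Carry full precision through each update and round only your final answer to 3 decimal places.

0.037

After a blood test='negative': P(infected) = 0.35·0.4000 / (0.35·0.4000 + 0.85·0.6000) ≈ 0.2154
After a second independent assay='negative': P(infected) = 0.25·0.2154 / (0.25·0.2154 + 0.55·0.7846) ≈ 0.1109
After a blood test='negative': P(infected) = 0.35·0.1109 / (0.35·0.1109 + 0.85·0.8891) ≈ 0.0489
After a second independent assay='negative': P(infected) = 0.25·0.0489 / (0.25·0.0489 + 0.55·0.9511) ≈ 0.0228
After a second independent assay='positive': P(infected) = 0.75·0.0228 / (0.75·0.0228 + 0.45·0.9772) ≈ 0.0375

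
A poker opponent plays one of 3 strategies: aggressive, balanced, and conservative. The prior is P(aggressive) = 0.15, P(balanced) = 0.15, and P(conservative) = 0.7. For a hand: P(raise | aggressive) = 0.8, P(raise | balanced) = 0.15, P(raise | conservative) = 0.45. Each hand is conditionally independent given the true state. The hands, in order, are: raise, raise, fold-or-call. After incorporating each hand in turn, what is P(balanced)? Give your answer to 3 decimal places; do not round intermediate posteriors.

After 'raise': normaliser = 0.8·0.1500 + 0.15·0.1500 + 0.45·0.7000; P(aggressive) ≈ 0.2623, P(balanced) ≈ 0.0492, P(conservative) ≈ 0.6885
After 'raise': normaliser = 0.8·0.2623 + 0.15·0.0492 + 0.45·0.6885; P(aggressive) ≈ 0.3981, P(balanced) ≈ 0.0140, P(conservative) ≈ 0.5879
After 'fold-or-call': normaliser = 0.2·0.3981 + 0.85·0.0140 + 0.55·0.5879; P(aggressive) ≈ 0.1919, P(balanced) ≈ 0.0287, P(conservative) ≈ 0.7794

0.029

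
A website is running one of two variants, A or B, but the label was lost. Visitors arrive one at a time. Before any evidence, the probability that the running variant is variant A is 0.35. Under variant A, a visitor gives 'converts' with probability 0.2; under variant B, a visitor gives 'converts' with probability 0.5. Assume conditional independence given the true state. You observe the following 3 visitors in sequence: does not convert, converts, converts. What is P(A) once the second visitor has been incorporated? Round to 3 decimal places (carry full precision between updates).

0.256

After 'does not convert': P(A) = 0.8·0.3500 / (0.8·0.3500 + 0.5·0.6500) ≈ 0.4628
After 'converts': P(A) = 0.2·0.4628 / (0.2·0.4628 + 0.5·0.5372) ≈ 0.2563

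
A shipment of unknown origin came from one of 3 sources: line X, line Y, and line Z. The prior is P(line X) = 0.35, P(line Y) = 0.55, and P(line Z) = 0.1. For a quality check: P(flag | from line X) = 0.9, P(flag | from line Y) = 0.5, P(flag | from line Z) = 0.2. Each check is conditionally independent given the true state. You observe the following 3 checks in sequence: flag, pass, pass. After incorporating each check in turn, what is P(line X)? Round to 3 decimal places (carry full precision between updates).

After 'flag': normaliser = 0.9·0.3500 + 0.5·0.5500 + 0.2·0.1000; P(line X) ≈ 0.5164, P(line Y) ≈ 0.4508, P(line Z) ≈ 0.0328
After 'pass': normaliser = 0.1·0.5164 + 0.5·0.4508 + 0.8·0.0328; P(line X) ≈ 0.1703, P(line Y) ≈ 0.7432, P(line Z) ≈ 0.0865
After 'pass': normaliser = 0.1·0.1703 + 0.5·0.7432 + 0.8·0.0865; P(line X) ≈ 0.0372, P(line Y) ≈ 0.8117, P(line Z) ≈ 0.1511

0.037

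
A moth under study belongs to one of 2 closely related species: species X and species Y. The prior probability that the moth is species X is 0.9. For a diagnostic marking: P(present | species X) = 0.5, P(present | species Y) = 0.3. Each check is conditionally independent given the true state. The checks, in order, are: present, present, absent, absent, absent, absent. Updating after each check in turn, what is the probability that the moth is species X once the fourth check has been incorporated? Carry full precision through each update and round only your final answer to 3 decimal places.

0.927

After 'present': P(species X) = 0.5·0.9000 / (0.5·0.9000 + 0.3·0.1000) ≈ 0.9375
After 'present': P(species X) = 0.5·0.9375 / (0.5·0.9375 + 0.3·0.0625) ≈ 0.9615
After 'absent': P(species X) = 0.5·0.9615 / (0.5·0.9615 + 0.7·0.0385) ≈ 0.9470
After 'absent': P(species X) = 0.5·0.9470 / (0.5·0.9470 + 0.7·0.0530) ≈ 0.9273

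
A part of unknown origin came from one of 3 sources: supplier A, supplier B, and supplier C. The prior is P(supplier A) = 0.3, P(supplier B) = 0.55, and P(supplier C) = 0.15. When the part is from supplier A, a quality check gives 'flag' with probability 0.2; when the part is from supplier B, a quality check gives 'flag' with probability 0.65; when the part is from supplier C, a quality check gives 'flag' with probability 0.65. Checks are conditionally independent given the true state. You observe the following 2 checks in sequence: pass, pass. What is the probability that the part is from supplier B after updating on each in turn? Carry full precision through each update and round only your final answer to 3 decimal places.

0.243

After 'pass': normaliser = 0.8·0.3000 + 0.35·0.5500 + 0.35·0.1500; P(supplier A) ≈ 0.4948, P(supplier B) ≈ 0.3969, P(supplier C) ≈ 0.1082
After 'pass': normaliser = 0.8·0.4948 + 0.35·0.3969 + 0.35·0.1082; P(supplier A) ≈ 0.6913, P(supplier B) ≈ 0.2426, P(supplier C) ≈ 0.0662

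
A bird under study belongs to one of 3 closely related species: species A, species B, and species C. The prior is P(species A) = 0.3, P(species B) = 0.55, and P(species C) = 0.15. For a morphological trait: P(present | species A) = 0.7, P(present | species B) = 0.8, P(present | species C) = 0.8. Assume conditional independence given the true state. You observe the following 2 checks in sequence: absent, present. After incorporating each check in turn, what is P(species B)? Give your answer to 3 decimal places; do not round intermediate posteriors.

0.503

Apply Bayes' rule sequentially, carrying P(species B) forward.
After 'absent': normaliser = 0.3·0.3000 + 0.2·0.5500 + 0.2·0.1500; P(species A) ≈ 0.3913, P(species B) ≈ 0.4783, P(species C) ≈ 0.1304
After 'present': normaliser = 0.7·0.3913 + 0.8·0.4783 + 0.8·0.1304; P(species A) ≈ 0.3600, P(species B) ≈ 0.5029, P(species C) ≈ 0.1371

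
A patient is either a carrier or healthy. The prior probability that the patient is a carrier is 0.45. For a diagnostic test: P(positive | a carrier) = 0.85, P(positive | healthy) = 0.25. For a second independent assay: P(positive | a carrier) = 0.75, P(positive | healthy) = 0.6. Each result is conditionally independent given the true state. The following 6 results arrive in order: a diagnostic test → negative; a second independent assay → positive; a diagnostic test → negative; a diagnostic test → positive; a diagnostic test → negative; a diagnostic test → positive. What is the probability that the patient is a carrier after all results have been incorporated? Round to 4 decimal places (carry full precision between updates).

After a diagnostic test='negative': P(carrier) = 0.15·0.4500 / (0.15·0.4500 + 0.75·0.5500) ≈ 0.1406
After a second independent assay='positive': P(carrier) = 0.75·0.1406 / (0.75·0.1406 + 0.6·0.8594) ≈ 0.1698
After a diagnostic test='negative': P(carrier) = 0.15·0.1698 / (0.15·0.1698 + 0.75·0.8302) ≈ 0.0393
After a diagnostic test='positive': P(carrier) = 0.85·0.0393 / (0.85·0.0393 + 0.25·0.9607) ≈ 0.1221
After a diagnostic test='negative': P(carrier) = 0.15·0.1221 / (0.15·0.1221 + 0.75·0.8779) ≈ 0.0271
After a diagnostic test='positive': P(carrier) = 0.85·0.0271 / (0.85·0.0271 + 0.25·0.9729) ≈ 0.0864

0.0864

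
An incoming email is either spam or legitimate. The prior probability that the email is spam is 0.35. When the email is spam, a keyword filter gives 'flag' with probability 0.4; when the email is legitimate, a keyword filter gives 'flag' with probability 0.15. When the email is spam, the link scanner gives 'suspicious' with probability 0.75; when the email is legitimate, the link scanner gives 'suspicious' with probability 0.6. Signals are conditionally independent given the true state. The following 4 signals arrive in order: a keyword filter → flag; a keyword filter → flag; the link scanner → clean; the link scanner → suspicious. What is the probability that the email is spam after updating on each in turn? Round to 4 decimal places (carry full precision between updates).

Apply Bayes' rule sequentially, carrying P(spam) forward.
After a keyword filter='flag': P(spam) = 0.4·0.3500 / (0.4·0.3500 + 0.15·0.6500) ≈ 0.5895
After a keyword filter='flag': P(spam) = 0.4·0.5895 / (0.4·0.5895 + 0.15·0.4105) ≈ 0.7929
After the link scanner='clean': P(spam) = 0.25·0.7929 / (0.25·0.7929 + 0.4·0.2071) ≈ 0.7053
After the link scanner='suspicious': P(spam) = 0.75·0.7053 / (0.75·0.7053 + 0.6·0.2947) ≈ 0.7495

0.7495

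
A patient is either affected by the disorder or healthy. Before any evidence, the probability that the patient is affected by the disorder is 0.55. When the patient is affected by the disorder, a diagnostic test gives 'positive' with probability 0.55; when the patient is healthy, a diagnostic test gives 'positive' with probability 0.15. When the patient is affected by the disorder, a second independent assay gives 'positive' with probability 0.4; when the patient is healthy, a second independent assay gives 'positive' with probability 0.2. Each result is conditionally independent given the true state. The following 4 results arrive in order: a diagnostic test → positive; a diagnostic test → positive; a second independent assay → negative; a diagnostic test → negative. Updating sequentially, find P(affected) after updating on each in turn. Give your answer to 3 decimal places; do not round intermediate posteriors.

0.867

After a diagnostic test='positive': P(affected) = 0.55·0.5500 / (0.55·0.5500 + 0.15·0.4500) ≈ 0.8176
After a diagnostic test='positive': P(affected) = 0.55·0.8176 / (0.55·0.8176 + 0.15·0.1824) ≈ 0.9426
After a second independent assay='negative': P(affected) = 0.6·0.9426 / (0.6·0.9426 + 0.8·0.0574) ≈ 0.9249
After a diagnostic test='negative': P(affected) = 0.45·0.9249 / (0.45·0.9249 + 0.85·0.0751) ≈ 0.8671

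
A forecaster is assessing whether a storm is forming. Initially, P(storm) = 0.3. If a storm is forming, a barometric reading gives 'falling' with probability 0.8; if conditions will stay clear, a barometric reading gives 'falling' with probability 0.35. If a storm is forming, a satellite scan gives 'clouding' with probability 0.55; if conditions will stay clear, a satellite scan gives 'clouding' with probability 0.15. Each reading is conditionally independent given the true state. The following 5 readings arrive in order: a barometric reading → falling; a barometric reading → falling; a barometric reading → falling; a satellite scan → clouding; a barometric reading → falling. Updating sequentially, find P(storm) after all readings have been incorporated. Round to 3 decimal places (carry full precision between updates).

0.977

Apply Bayes' rule sequentially, carrying P(storm) forward.
After a barometric reading='falling': P(storm) = 0.8·0.3000 / (0.8·0.3000 + 0.35·0.7000) ≈ 0.4948
After a barometric reading='falling': P(storm) = 0.8·0.4948 / (0.8·0.4948 + 0.35·0.5052) ≈ 0.6913
After a barometric reading='falling': P(storm) = 0.8·0.6913 / (0.8·0.6913 + 0.35·0.3087) ≈ 0.8365
After a satellite scan='clouding': P(storm) = 0.55·0.8365 / (0.55·0.8365 + 0.15·0.1635) ≈ 0.9494
After a barometric reading='falling': P(storm) = 0.8·0.9494 / (0.8·0.9494 + 0.35·0.0506) ≈ 0.9772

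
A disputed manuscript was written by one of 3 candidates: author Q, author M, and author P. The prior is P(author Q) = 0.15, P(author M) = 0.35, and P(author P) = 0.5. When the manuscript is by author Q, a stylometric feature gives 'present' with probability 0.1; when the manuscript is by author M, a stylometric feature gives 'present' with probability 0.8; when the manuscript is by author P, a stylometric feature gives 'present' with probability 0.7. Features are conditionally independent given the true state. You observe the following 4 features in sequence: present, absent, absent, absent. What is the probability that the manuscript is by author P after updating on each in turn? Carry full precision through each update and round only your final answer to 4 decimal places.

After 'present': normaliser = 0.1·0.1500 + 0.8·0.3500 + 0.7·0.5000; P(author Q) ≈ 0.0233, P(author M) ≈ 0.4341, P(author P) ≈ 0.5426
After 'absent': normaliser = 0.9·0.0233 + 0.2·0.4341 + 0.3·0.5426; P(author Q) ≈ 0.0774, P(author M) ≈ 0.3209, P(author P) ≈ 0.6017
After 'absent': normaliser = 0.9·0.0774 + 0.2·0.3209 + 0.3·0.6017; P(author Q) ≈ 0.2215, P(author M) ≈ 0.2042, P(author P) ≈ 0.5743
After 'absent': normaliser = 0.9·0.2215 + 0.2·0.2042 + 0.3·0.5743; P(author Q) ≈ 0.4833, P(author M) ≈ 0.0990, P(author P) ≈ 0.4177

0.4177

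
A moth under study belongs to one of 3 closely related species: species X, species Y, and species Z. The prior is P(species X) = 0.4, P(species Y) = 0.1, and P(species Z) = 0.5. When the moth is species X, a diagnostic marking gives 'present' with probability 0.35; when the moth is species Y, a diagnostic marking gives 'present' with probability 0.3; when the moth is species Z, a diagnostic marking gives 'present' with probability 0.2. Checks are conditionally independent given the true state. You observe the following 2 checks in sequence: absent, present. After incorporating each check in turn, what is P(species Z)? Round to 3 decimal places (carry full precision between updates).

After 'absent': normaliser = 0.65·0.4000 + 0.7·0.1000 + 0.8·0.5000; P(species X) ≈ 0.3562, P(species Y) ≈ 0.0959, P(species Z) ≈ 0.5479
After 'present': normaliser = 0.35·0.3562 + 0.3·0.0959 + 0.2·0.5479; P(species X) ≈ 0.4740, P(species Y) ≈ 0.1094, P(species Z) ≈ 0.4167

0.417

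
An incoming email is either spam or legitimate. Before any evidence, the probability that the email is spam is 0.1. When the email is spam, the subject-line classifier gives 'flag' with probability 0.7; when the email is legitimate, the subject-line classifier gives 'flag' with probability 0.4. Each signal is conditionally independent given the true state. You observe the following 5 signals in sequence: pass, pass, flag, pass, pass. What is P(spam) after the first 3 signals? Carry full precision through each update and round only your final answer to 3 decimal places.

Apply Bayes' rule sequentially, carrying P(spam) forward.
After 'pass': P(spam) = 0.3·0.1000 / (0.3·0.1000 + 0.6·0.9000) ≈ 0.0526
After 'pass': P(spam) = 0.3·0.0526 / (0.3·0.0526 + 0.6·0.9474) ≈ 0.0270
After 'flag': P(spam) = 0.7·0.0270 / (0.7·0.0270 + 0.4·0.9730) ≈ 0.0464

0.046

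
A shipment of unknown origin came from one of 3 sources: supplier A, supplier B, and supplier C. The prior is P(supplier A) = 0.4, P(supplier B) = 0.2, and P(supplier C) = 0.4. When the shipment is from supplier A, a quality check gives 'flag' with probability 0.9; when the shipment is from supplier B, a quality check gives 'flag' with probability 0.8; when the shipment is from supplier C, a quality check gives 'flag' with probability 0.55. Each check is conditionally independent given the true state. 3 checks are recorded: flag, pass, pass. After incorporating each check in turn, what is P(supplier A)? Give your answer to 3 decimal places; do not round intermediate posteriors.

0.066

After 'flag': normaliser = 0.9·0.4000 + 0.8·0.2000 + 0.55·0.4000; P(supplier A) ≈ 0.4865, P(supplier B) ≈ 0.2162, P(supplier C) ≈ 0.2973
After 'pass': normaliser = 0.1·0.4865 + 0.2·0.2162 + 0.45·0.2973; P(supplier A) ≈ 0.2156, P(supplier B) ≈ 0.1916, P(supplier C) ≈ 0.5928
After 'pass': normaliser = 0.1·0.2156 + 0.2·0.1916 + 0.45·0.5928; P(supplier A) ≈ 0.0660, P(supplier B) ≈ 0.1173, P(supplier C) ≈ 0.8167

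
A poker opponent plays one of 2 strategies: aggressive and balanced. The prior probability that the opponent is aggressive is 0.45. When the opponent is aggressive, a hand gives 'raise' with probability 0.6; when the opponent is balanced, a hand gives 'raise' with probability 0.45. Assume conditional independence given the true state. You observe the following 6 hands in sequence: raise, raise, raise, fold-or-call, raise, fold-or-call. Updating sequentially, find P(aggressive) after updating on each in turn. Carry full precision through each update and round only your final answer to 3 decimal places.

0.578

After 'raise': P(aggressive) = 0.6·0.4500 / (0.6·0.4500 + 0.45·0.5500) ≈ 0.5217
After 'raise': P(aggressive) = 0.6·0.5217 / (0.6·0.5217 + 0.45·0.4783) ≈ 0.5926
After 'raise': P(aggressive) = 0.6·0.5926 / (0.6·0.5926 + 0.45·0.4074) ≈ 0.6598
After 'fold-or-call': P(aggressive) = 0.4·0.6598 / (0.4·0.6598 + 0.55·0.3402) ≈ 0.5851
After 'raise': P(aggressive) = 0.6·0.5851 / (0.6·0.5851 + 0.45·0.4149) ≈ 0.6529
After 'fold-or-call': P(aggressive) = 0.4·0.6529 / (0.4·0.6529 + 0.55·0.3471) ≈ 0.5777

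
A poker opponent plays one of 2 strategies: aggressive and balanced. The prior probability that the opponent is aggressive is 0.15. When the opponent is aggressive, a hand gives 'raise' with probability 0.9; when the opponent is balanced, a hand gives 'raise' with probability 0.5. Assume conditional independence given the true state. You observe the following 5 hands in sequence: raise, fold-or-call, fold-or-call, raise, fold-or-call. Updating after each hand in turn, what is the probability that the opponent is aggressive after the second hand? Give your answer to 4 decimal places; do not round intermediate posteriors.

0.0597

After 'raise': P(aggressive) = 0.9·0.1500 / (0.9·0.1500 + 0.5·0.8500) ≈ 0.2411
After 'fold-or-call': P(aggressive) = 0.1·0.2411 / (0.1·0.2411 + 0.5·0.7589) ≈ 0.0597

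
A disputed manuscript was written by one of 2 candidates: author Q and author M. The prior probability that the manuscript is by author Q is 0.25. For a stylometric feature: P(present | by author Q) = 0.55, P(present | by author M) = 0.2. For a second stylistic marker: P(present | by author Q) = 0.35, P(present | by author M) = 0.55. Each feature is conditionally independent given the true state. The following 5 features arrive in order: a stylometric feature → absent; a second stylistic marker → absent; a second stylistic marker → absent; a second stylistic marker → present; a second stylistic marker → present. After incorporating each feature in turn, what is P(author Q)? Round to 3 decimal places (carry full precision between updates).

0.137

After a stylometric feature='absent': P(author Q) = 0.45·0.2500 / (0.45·0.2500 + 0.8·0.7500) ≈ 0.1579
After a second stylistic marker='absent': P(author Q) = 0.65·0.1579 / (0.65·0.1579 + 0.45·0.8421) ≈ 0.2131
After a second stylistic marker='absent': P(author Q) = 0.65·0.2131 / (0.65·0.2131 + 0.45·0.7869) ≈ 0.2812
After a second stylistic marker='present': P(author Q) = 0.35·0.2812 / (0.35·0.2812 + 0.55·0.7188) ≈ 0.1993
After a second stylistic marker='present': P(author Q) = 0.35·0.1993 / (0.35·0.1993 + 0.55·0.8007) ≈ 0.1368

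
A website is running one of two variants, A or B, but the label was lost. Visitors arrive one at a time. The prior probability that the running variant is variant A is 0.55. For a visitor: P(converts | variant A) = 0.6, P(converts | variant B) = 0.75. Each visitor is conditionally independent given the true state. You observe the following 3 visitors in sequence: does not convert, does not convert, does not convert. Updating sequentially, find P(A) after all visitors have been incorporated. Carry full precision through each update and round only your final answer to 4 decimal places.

After 'does not convert': P(A) = 0.4·0.5500 / (0.4·0.5500 + 0.25·0.4500) ≈ 0.6617
After 'does not convert': P(A) = 0.4·0.6617 / (0.4·0.6617 + 0.25·0.3383) ≈ 0.7578
After 'does not convert': P(A) = 0.4·0.7578 / (0.4·0.7578 + 0.25·0.2422) ≈ 0.8335

0.8335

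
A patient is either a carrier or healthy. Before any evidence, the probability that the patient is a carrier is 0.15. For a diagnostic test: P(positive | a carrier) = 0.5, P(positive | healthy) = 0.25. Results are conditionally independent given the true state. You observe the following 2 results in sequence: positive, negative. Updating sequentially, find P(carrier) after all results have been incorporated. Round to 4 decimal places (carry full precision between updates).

Apply Bayes' rule sequentially, carrying P(carrier) forward.
After 'positive': P(carrier) = 0.5·0.1500 / (0.5·0.1500 + 0.25·0.8500) ≈ 0.2609
After 'negative': P(carrier) = 0.5·0.2609 / (0.5·0.2609 + 0.75·0.7391) ≈ 0.1905

0.1905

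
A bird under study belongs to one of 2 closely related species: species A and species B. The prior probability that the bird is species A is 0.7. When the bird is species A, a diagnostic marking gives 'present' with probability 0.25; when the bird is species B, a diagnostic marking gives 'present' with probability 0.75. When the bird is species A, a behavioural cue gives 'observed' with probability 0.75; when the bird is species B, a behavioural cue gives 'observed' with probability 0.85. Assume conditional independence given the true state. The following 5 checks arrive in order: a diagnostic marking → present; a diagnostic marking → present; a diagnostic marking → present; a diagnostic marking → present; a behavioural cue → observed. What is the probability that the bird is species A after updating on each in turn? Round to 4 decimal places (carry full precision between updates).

0.0248

Each posterior becomes the prior for the next update.
After a diagnostic marking='present': P(species A) = 0.25·0.7000 / (0.25·0.7000 + 0.75·0.3000) ≈ 0.4375
After a diagnostic marking='present': P(species A) = 0.25·0.4375 / (0.25·0.4375 + 0.75·0.5625) ≈ 0.2059
After a diagnostic marking='present': P(species A) = 0.25·0.2059 / (0.25·0.2059 + 0.75·0.7941) ≈ 0.0795
After a diagnostic marking='present': P(species A) = 0.25·0.0795 / (0.25·0.0795 + 0.75·0.9205) ≈ 0.0280
After a behavioural cue='observed': P(species A) = 0.75·0.0280 / (0.75·0.0280 + 0.85·0.9720) ≈ 0.0248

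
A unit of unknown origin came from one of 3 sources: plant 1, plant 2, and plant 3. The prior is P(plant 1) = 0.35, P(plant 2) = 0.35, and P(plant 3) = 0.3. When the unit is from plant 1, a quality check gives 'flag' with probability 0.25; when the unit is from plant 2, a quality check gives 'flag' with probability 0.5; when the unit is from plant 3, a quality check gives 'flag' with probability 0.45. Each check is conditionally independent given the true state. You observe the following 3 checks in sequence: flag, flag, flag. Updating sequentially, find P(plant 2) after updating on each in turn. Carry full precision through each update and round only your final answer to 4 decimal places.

0.5715

Apply Bayes' rule sequentially, carrying P(plant 2) forward.
After 'flag': normaliser = 0.25·0.3500 + 0.5·0.3500 + 0.45·0.3000; P(plant 1) ≈ 0.2201, P(plant 2) ≈ 0.4403, P(plant 3) ≈ 0.3396
After 'flag': normaliser = 0.25·0.2201 + 0.5·0.4403 + 0.45·0.3396; P(plant 1) ≈ 0.1286, P(plant 2) ≈ 0.5143, P(plant 3) ≈ 0.3571
After 'flag': normaliser = 0.25·0.1286 + 0.5·0.5143 + 0.45·0.3571; P(plant 1) ≈ 0.0714, P(plant 2) ≈ 0.5715, P(plant 3) ≈ 0.3571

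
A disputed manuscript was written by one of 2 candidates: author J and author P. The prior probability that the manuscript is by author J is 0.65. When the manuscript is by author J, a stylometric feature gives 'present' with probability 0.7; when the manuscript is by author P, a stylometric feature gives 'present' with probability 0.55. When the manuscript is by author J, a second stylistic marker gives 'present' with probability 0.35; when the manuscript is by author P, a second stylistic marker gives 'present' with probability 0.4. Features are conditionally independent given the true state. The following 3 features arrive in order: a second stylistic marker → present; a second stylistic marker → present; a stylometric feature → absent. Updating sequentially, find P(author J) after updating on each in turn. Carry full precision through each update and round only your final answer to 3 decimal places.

0.487

After a second stylistic marker='present': P(author J) = 0.35·0.6500 / (0.35·0.6500 + 0.4·0.3500) ≈ 0.6190
After a second stylistic marker='present': P(author J) = 0.35·0.6190 / (0.35·0.6190 + 0.4·0.3810) ≈ 0.5871
After a stylometric feature='absent': P(author J) = 0.3·0.5871 / (0.3·0.5871 + 0.45·0.4129) ≈ 0.4866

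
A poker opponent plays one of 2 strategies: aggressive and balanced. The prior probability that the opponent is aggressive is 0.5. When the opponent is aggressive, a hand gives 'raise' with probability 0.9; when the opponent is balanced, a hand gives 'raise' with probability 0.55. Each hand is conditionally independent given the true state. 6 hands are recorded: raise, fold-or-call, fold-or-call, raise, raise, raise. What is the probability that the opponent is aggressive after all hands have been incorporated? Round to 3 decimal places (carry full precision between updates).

After 'raise': P(aggressive) = 0.9·0.5000 / (0.9·0.5000 + 0.55·0.5000) ≈ 0.6207
After 'fold-or-call': P(aggressive) = 0.1·0.6207 / (0.1·0.6207 + 0.45·0.3793) ≈ 0.2667
After 'fold-or-call': P(aggressive) = 0.1·0.2667 / (0.1·0.2667 + 0.45·0.7333) ≈ 0.0748
After 'raise': P(aggressive) = 0.9·0.0748 / (0.9·0.0748 + 0.55·0.9252) ≈ 0.1168
After 'raise': P(aggressive) = 0.9·0.1168 / (0.9·0.1168 + 0.55·0.8832) ≈ 0.1779
After 'raise': P(aggressive) = 0.9·0.1779 / (0.9·0.1779 + 0.55·0.8221) ≈ 0.2615

0.261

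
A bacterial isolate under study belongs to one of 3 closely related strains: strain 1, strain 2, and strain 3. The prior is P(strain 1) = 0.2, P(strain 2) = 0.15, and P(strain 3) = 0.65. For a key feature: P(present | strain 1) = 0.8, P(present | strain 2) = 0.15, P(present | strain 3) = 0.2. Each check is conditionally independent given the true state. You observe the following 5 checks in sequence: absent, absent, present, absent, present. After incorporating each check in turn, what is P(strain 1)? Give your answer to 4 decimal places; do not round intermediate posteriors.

After 'absent': normaliser = 0.2·0.2000 + 0.85·0.1500 + 0.8·0.6500; P(strain 1) ≈ 0.0582, P(strain 2) ≈ 0.1855, P(strain 3) ≈ 0.7564
After 'absent': normaliser = 0.2·0.0582 + 0.85·0.1855 + 0.8·0.7564; P(strain 1) ≈ 0.0150, P(strain 2) ≈ 0.2036, P(strain 3) ≈ 0.7814
After 'present': normaliser = 0.8·0.0150 + 0.15·0.2036 + 0.2·0.7814; P(strain 1) ≈ 0.0605, P(strain 2) ≈ 0.1536, P(strain 3) ≈ 0.7860
After 'absent': normaliser = 0.2·0.0605 + 0.85·0.1536 + 0.8·0.7860; P(strain 1) ≈ 0.0157, P(strain 2) ≈ 0.1692, P(strain 3) ≈ 0.8151
After 'present': normaliser = 0.8·0.0157 + 0.15·0.1692 + 0.2·0.8151; P(strain 1) ≈ 0.0624, P(strain 2) ≈ 0.1263, P(strain 3) ≈ 0.8113

0.0624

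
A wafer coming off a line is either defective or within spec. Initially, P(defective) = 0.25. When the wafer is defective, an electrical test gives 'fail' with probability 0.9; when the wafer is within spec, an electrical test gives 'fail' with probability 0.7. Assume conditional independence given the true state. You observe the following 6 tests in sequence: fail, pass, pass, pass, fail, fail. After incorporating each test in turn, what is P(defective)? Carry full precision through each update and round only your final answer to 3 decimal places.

0.026

Each posterior becomes the prior for the next update.
After 'fail': P(defective) = 0.9·0.2500 / (0.9·0.2500 + 0.7·0.7500) ≈ 0.3000
After 'pass': P(defective) = 0.1·0.3000 / (0.1·0.3000 + 0.3·0.7000) ≈ 0.1250
After 'pass': P(defective) = 0.1·0.1250 / (0.1·0.1250 + 0.3·0.8750) ≈ 0.0455
After 'pass': P(defective) = 0.1·0.0455 / (0.1·0.0455 + 0.3·0.9545) ≈ 0.0156
After 'fail': P(defective) = 0.9·0.0156 / (0.9·0.0156 + 0.7·0.9844) ≈ 0.0200
After 'fail': P(defective) = 0.9·0.0200 / (0.9·0.0200 + 0.7·0.9800) ≈ 0.0256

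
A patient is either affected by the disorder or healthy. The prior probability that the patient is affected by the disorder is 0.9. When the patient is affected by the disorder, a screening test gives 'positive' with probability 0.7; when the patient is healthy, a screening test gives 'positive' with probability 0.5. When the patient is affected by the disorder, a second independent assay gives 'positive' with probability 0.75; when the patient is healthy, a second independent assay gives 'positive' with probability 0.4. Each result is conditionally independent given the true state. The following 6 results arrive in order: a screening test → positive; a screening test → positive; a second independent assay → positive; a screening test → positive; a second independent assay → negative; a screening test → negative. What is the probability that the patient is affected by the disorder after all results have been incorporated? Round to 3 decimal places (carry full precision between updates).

After a screening test='positive': P(affected) = 0.7·0.9000 / (0.7·0.9000 + 0.5·0.1000) ≈ 0.9265
After a screening test='positive': P(affected) = 0.7·0.9265 / (0.7·0.9265 + 0.5·0.0735) ≈ 0.9464
After a second independent assay='positive': P(affected) = 0.75·0.9464 / (0.75·0.9464 + 0.4·0.0536) ≈ 0.9707
After a screening test='positive': P(affected) = 0.7·0.9707 / (0.7·0.9707 + 0.5·0.0293) ≈ 0.9789
After a second independent assay='negative': P(affected) = 0.25·0.9789 / (0.25·0.9789 + 0.6·0.0211) ≈ 0.9507
After a screening test='negative': P(affected) = 0.3·0.9507 / (0.3·0.9507 + 0.5·0.0493) ≈ 0.9205

0.920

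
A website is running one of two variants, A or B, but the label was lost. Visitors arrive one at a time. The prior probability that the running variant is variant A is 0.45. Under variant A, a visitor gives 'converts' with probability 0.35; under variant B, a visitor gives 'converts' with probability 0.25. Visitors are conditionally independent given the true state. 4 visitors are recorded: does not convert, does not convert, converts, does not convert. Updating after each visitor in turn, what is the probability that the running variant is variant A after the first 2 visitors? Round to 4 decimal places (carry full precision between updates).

After 'does not convert': P(A) = 0.65·0.4500 / (0.65·0.4500 + 0.75·0.5500) ≈ 0.4149
After 'does not convert': P(A) = 0.65·0.4149 / (0.65·0.4149 + 0.75·0.5851) ≈ 0.3806

0.3806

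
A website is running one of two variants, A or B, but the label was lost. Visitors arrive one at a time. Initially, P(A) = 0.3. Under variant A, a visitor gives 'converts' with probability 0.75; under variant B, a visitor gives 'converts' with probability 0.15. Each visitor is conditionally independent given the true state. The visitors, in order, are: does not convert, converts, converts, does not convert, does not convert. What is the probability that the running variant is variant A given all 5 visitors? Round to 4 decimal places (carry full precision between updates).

0.2142

After 'does not convert': P(A) = 0.25·0.3000 / (0.25·0.3000 + 0.85·0.7000) ≈ 0.1119
After 'converts': P(A) = 0.75·0.1119 / (0.75·0.1119 + 0.15·0.8881) ≈ 0.3866
After 'converts': P(A) = 0.75·0.3866 / (0.75·0.3866 + 0.15·0.6134) ≈ 0.7591
After 'does not convert': P(A) = 0.25·0.7591 / (0.25·0.7591 + 0.85·0.2409) ≈ 0.4810
After 'does not convert': P(A) = 0.25·0.4810 / (0.25·0.4810 + 0.85·0.5190) ≈ 0.2142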